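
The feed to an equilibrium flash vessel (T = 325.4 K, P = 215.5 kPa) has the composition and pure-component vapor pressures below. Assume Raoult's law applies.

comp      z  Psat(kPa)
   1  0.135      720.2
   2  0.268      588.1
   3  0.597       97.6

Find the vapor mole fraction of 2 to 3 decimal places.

Raoult's law: Kᵢ = Pᵢˢᵃᵗ/P = Pᵢˢᵃᵗ/215.5.
  K_1 = 720.2/215.5 = 3.34200, K_2 = 588.1/215.5 = 2.72900, K_3 = 97.6/215.5 = 0.45290
Let β = V/F and solve Σ zᵢ(Kᵢ−1)/(1+β(Kᵢ−1)) = 0.
g(0) = ΣzᵢKᵢ − 1 = 0.453 and g(1) = 1 − Σzᵢ/Kᵢ = -0.457, so a root lies in (0, 1).
Newton–Raphson from β = 0.5:
  β = 0.500: g = -0.0555, g' = -0.726 → β = 0.424
  β = 0.424: g = 0.0010, g' = -0.756 → β = 0.425
Converged at β = 0.425.
Compositions from xᵢ = zᵢ/(1+β(Kᵢ−1)), yᵢ = Kᵢxᵢ:
  1: x = 0.068, y = 0.226
  2: x = 0.154, y = 0.422
  3: x = 0.778, y = 0.352

y_2 = 0.422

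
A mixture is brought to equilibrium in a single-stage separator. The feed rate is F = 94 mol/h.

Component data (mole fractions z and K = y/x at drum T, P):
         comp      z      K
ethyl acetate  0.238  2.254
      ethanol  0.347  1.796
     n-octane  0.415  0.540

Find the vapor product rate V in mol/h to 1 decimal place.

Material balance + equilibrium reduce to Σ zᵢ(Kᵢ−1)/(1+β(Kᵢ−1)) = 0.
Feasibility: ΣzᵢKᵢ = 1.384, Σzᵢ/Kᵢ = 1.067 — both > 1, two phases present.
Iterate (Newton) starting at β = 0.5:
  β = 0.500: g = 0.1331, g' = -0.402 → β = 0.831
  β = 0.831: g = 0.0033, g' = -0.400 → β = 0.839
Converged at β = 0.839.
Then V = β·F = 0.8394·94 = 78.9 mol/h and L = F − V = 15.1 mol/h.

V = 78.9 mol/h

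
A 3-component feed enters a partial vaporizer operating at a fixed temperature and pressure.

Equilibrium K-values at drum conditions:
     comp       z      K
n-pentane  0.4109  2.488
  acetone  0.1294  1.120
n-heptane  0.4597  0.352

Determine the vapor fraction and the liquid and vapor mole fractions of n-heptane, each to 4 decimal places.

ψ = 0.3944, x_n-heptane = 0.6175, y_n-heptane = 0.2174

Newton–Raphson from ψ = 0.39:
  ψ = 0.3900: g = 0.00310, g' = -0.7117 → ψ = 0.3944
Converged at ψ = 0.3944.
Compositions from xᵢ = zᵢ/(1+ψ(Kᵢ−1)), yᵢ = Kᵢxᵢ:
  n-pentane: x = 0.2589, y = 0.6443
  acetone: x = 0.1236, y = 0.1384
  n-heptane: x = 0.6175, y = 0.2174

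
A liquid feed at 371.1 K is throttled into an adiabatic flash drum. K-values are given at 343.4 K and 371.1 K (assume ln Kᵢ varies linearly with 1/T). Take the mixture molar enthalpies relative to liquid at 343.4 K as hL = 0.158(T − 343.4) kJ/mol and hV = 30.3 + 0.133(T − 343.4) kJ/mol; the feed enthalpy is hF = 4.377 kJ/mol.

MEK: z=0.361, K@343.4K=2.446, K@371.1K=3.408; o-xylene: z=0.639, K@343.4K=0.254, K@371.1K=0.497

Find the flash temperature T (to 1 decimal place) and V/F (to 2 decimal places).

Adiabatic flash: solve Rachford–Rice at each trial T, then check hF = ψ·hV(T) + (1−ψ)·hL(T).
  T = 343.4 K: K = (2.446, 0.254), RR gives ψ = 0.042, H_out = 1.273 kJ/mol
  T = 371.1 K: K = (3.408, 0.497), RR gives ψ = 0.452, H_out = 17.769 kJ/mol
  T = 357.2 K: K = (2.904, 0.360), RR gives ψ = 0.228, H_out = 9.011 kJ/mol
  T = 350.3 K: K = (2.670, 0.303), RR gives ψ = 0.135, H_out = 5.170 kJ/mol
  T = 346.9 K: K = (2.558, 0.278), RR gives ψ = 0.090, H_out = 3.272 kJ/mol
  T = 348.6 K: K = (2.614, 0.290), RR gives ψ = 0.113, H_out = 4.224 kJ/mol
Linear interpolation between T = 348.6 (H_out = 4.224) and T = 350.3 (H_out = 5.170) on hF = 4.377 gives T ≈ 348.9 K, at which ψ = 0.12.

T = 348.9 K, V/F = 0.12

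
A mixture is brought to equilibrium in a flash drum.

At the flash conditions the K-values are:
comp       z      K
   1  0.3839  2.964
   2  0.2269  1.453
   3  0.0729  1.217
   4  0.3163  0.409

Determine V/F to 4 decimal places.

V/F = 0.8417

Rachford–Rice: g(V/F) = Σ zᵢ(Kᵢ−1)/(1+V/F(Kᵢ−1)) = 0.
g(0) = ΣzᵢKᵢ − 1 = 0.6857 and g(1) = 1 − Σzᵢ/Kᵢ = -0.1189, so a root lies in (0, 1).
Iterate (Newton) starting at V/F = 0.5:
  V/F = 0.5000: g = 0.21315, g' = -0.6333 → V/F = 0.8366
  V/F = 0.8366: g = 0.00347, g' = -0.6711 → V/F = 0.8417
Converged at V/F = 0.8417.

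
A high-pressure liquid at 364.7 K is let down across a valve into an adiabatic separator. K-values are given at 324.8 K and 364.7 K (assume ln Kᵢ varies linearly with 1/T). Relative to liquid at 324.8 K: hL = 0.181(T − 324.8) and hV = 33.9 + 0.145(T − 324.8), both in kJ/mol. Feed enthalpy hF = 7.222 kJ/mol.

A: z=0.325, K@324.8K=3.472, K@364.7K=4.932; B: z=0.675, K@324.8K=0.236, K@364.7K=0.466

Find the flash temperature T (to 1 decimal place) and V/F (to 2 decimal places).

T = 330.1 K, V/F = 0.19

Adiabatic flash: solve Rachford–Rice at each trial T, then check hF = ψ·hV(T) + (1−ψ)·hL(T).
  T = 324.8 K: K = (3.472, 0.236), RR gives ψ = 0.152, H_out = 5.164 kJ/mol
  T = 364.7 K: K = (4.932, 0.466), RR gives ψ = 0.437, H_out = 21.407 kJ/mol
  T = 344.8 K: K = (4.182, 0.339), RR gives ψ = 0.279, H_out = 12.884 kJ/mol
  T = 334.8 K: K = (3.821, 0.284), RR gives ψ = 0.215, H_out = 9.013 kJ/mol
  T = 329.8 K: K = (3.645, 0.259), RR gives ψ = 0.184, H_out = 7.096 kJ/mol
  T = 332.3 K: K = (3.733, 0.272), RR gives ψ = 0.199, H_out = 8.055 kJ/mol
  T = 331.1 K: K = (3.691, 0.266), RR gives ψ = 0.192, H_out = 7.595 kJ/mol
Linear interpolation between T = 329.8 (H_out = 7.096) and T = 331.1 (H_out = 7.595) on hF = 7.222 gives T ≈ 330.1 K, at which ψ = 0.19.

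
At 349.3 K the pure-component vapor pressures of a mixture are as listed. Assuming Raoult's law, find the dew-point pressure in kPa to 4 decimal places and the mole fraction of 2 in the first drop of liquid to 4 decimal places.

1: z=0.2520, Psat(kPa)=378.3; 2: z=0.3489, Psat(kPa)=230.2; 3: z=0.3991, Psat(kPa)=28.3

Pdew = 61.4090 kPa, x_2 = 0.0931

At the dew point ψ → 1, so Σzᵢ/Kᵢ = 1 with Kᵢ = Pᵢˢᵃᵗ/P ⇒ 1/P = Σzᵢ/Pᵢˢᵃᵗ.
1/P = 0.2520/378.3 + 0.3489/230.2 + 0.3991/28.3 = 0.0162843 ⇒ P = 61.4090 kPa
xᵢ = zᵢP/Pᵢˢᵃᵗ ⇒ x_2 = 0.3489·61.4090/230.2 = 0.0931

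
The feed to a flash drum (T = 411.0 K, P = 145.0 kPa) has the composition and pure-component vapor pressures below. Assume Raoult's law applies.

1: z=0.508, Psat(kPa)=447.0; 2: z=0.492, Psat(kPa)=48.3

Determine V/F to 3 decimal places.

Raoult's law: Kᵢ = Pᵢˢᵃᵗ/P = Pᵢˢᵃᵗ/145.0.
  K_1 = 447.0/145.0 = 3.08276, K_2 = 48.3/145.0 = 0.33310
Rachford–Rice: g(V/F) = Σ zᵢ(Kᵢ−1)/(1+V/F(Kᵢ−1)) = 0.
Check two-phase: ΣzᵢKᵢ = 1.730 > 1 and Σzᵢ/Kᵢ = 1.642 > 1, so g(0) = 0.730 > 0 and g(1) = -0.642 < 0.
Binary case is linear: z₁(K₁−1)(1+V/F(K₂−1)) + z₂(K₂−1)(1+V/F(K₁−1)) = 0
⇒ V/F = [z₁(K₁−1)+z₂(K₂−1)] / [−(K₁−1)(K₂−1)] = 0.7299/1.3890 = 0.526

V/F = 0.526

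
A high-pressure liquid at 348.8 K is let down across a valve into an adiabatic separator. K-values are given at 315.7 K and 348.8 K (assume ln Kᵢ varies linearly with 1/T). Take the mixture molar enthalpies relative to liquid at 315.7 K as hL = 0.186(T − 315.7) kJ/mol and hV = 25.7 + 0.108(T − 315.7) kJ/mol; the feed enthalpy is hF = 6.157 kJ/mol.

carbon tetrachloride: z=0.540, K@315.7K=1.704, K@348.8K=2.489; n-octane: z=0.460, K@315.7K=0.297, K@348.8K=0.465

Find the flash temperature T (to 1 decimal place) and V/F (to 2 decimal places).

T = 319.9 K, V/F = 0.21

Adiabatic flash: solve Rachford–Rice at each trial T, then check hF = ψ·hV(T) + (1−ψ)·hL(T).
  T = 315.7 K: K = (1.704, 0.297), RR gives ψ = 0.115, H_out = 2.948 kJ/mol
  T = 348.8 K: K = (2.489, 0.465), RR gives ψ = 0.700, H_out = 22.349 kJ/mol
  T = 332.2 K: K = (2.078, 0.376), RR gives ψ = 0.438, H_out = 13.761 kJ/mol
  T = 323.9 K: K = (1.885, 0.335), RR gives ψ = 0.292, H_out = 8.845 kJ/mol
  T = 319.8 K: K = (1.793, 0.316), RR gives ψ = 0.209, H_out = 6.073 kJ/mol
  T = 321.9 K: K = (1.840, 0.325), RR gives ψ = 0.253, H_out = 7.530 kJ/mol
Linear interpolation between T = 319.8 (H_out = 6.073) and T = 321.9 (H_out = 7.530) on hF = 6.157 gives T ≈ 319.9 K, at which ψ = 0.21.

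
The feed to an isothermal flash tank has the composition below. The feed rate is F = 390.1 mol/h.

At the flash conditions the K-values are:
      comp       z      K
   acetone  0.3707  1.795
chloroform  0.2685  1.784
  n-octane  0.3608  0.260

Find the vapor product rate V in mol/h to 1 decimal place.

V = 158.9 mol/h

Material balance + equilibrium reduce to Σ zᵢ(Kᵢ−1)/(1+ψ(Kᵢ−1)) = 0.
g(0) = ΣzᵢKᵢ − 1 = 0.2382 and g(1) = 1 − Σzᵢ/Kᵢ = -0.7447, so a root lies in (0, 1).
Newton iteration, ψ⁰ = 0.5:
  ψ = 0.5000: g = -0.06169, g' = -0.7029 → ψ = 0.4122
  ψ = 0.4122: g = -0.00314, g' = -0.6363 → ψ = 0.4073
Converged at ψ = 0.4073.
Then V = ψ·F = 0.4073·390.1 = 158.9 mol/h and L = F − V = 231.2 mol/h.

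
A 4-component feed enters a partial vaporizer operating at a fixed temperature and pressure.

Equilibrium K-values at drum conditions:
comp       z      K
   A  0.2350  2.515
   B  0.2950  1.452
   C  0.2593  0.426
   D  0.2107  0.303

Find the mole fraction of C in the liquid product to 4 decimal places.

x_C = 0.3120

Rachford–Rice: g(β) = Σ zᵢ(Kᵢ−1)/(1+β(Kᵢ−1)) = 0.
g(0) = ΣzᵢKᵢ − 1 = 0.1937 and g(1) = 1 − Σzᵢ/Kᵢ = -0.6007, so a root lies in (0, 1).
Newton–Raphson from β = 0.69:
  β = 0.6900: g = -0.25366, g' = -0.7781 → β = 0.3640
  β = 0.3640: g = -0.04095, g' = -0.5888 → β = 0.2944
Converged at β = 0.2944.
Compositions from xᵢ = zᵢ/(1+β(Kᵢ−1)), yᵢ = Kᵢxᵢ:
  A: x = 0.1625, y = 0.4087
  B: x = 0.2604, y = 0.3780
  C: x = 0.3120, y = 0.1329
  D: x = 0.2651, y = 0.0803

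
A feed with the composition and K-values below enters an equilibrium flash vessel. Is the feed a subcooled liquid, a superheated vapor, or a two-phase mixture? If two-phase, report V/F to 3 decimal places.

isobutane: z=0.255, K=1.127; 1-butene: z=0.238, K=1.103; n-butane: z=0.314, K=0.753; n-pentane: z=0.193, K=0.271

subcooled liquid

ΣzᵢKᵢ = 0.839; Σzᵢ/Kᵢ = 1.571.
Since ΣzᵢKᵢ < 1 the mixture is below its bubble point — single liquid phase.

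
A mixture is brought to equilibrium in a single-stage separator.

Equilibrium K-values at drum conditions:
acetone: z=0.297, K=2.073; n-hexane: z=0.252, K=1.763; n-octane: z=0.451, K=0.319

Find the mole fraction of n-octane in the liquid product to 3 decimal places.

Iterate (Newton) starting at ψ = 0.48:
  ψ = 0.480: g = -0.1052, g' = -0.689 → ψ = 0.327
  ψ = 0.327: g = -0.0056, g' = -0.628 → ψ = 0.319
  ψ = 0.319: g = -0.0000, g' = -0.626 → ψ = 0.318
Converged at ψ = 0.318.
Compositions from xᵢ = zᵢ/(1+ψ(Kᵢ−1)), yᵢ = Kᵢxᵢ:
  acetone: x = 0.221, y = 0.459
  n-hexane: x = 0.203, y = 0.357
  n-octane: x = 0.576, y = 0.184

x_n-octane = 0.576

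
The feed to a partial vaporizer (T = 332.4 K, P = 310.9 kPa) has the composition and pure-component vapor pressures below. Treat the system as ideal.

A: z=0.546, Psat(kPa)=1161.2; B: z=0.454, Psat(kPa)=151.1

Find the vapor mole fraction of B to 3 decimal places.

Raoult's law: Kᵢ = Pᵢˢᵃᵗ/P = Pᵢˢᵃᵗ/310.9.
  K_A = 1161.2/310.9 = 3.73496, K_B = 151.1/310.9 = 0.48601
Iterate (Newton) starting at ψ = 0.5:
  ψ = 0.500: g = 0.3167, g' = -0.946 → ψ = 0.835
  ψ = 0.835: g = 0.0461, g' = -0.747 → ψ = 0.897
  ψ = 0.897: g = -0.0002, g' = -0.755 → ψ = 0.896
Converged at ψ = 0.896.
Compositions from xᵢ = zᵢ/(1+ψ(Kᵢ−1)), yᵢ = Kᵢxᵢ:
  A: x = 0.158, y = 0.591
  B: x = 0.842, y = 0.409

y_B = 0.409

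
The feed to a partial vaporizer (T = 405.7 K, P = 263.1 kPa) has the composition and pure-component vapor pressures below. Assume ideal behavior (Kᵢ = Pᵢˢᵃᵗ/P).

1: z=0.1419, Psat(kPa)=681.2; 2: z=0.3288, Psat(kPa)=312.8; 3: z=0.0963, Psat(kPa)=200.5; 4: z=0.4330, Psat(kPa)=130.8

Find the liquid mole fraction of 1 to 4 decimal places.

x_1 = 0.1213

Raoult's law: Kᵢ = Pᵢˢᵃᵗ/P = Pᵢˢᵃᵗ/263.1.
  K_1 = 681.2/263.1 = 2.589130, K_2 = 312.8/263.1 = 1.188902, K_3 = 200.5/263.1 = 0.762068, K_4 = 130.8/263.1 = 0.497149
Let β = V/F and solve Σ zᵢ(Kᵢ−1)/(1+β(Kᵢ−1)) = 0.
g(0) = ΣzᵢKᵢ − 1 = 0.0470 and g(1) = 1 − Σzᵢ/Kᵢ = -0.3287, so a root lies in (0, 1).
Newton iteration, β⁰ = 0.5:
  β = 0.5000: g = -0.13447, g' = -0.3235 → β = 0.0843
  β = 0.0843: g = 0.00924, g' = -0.4151 → β = 0.1066
  β = 0.1066: g = 0.00016, g' = -0.4013 → β = 0.1069
Converged at β = 0.1070.
Compositions from xᵢ = zᵢ/(1+β(Kᵢ−1)), yᵢ = Kᵢxᵢ:
  1: x = 0.1213, y = 0.3140
  2: x = 0.3223, y = 0.3832
  3: x = 0.0988, y = 0.0753
  4: x = 0.4576, y = 0.2275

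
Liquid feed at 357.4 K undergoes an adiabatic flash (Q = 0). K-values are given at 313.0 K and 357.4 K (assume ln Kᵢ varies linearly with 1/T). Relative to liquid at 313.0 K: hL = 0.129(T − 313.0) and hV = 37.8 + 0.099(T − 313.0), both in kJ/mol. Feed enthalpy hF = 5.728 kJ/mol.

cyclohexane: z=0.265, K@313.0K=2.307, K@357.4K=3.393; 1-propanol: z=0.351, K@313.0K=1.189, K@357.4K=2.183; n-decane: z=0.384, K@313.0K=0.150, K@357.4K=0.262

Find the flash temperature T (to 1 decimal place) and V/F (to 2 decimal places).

T = 314.5 K, V/F = 0.15

Adiabatic flash: solve Rachford–Rice at each trial T, then check hF = ψ·hV(T) + (1−ψ)·hL(T).
  T = 313.0 K: K = (2.307, 1.189, 0.150), RR gives ψ = 0.121, H_out = 4.579 kJ/mol
  T = 357.4 K: K = (3.393, 2.183, 0.262), RR gives ψ = 0.595, H_out = 27.428 kJ/mol
  T = 335.2 K: K = (2.834, 1.644, 0.202), RR gives ψ = 0.411, H_out = 18.116 kJ/mol
  T = 324.1 K: K = (2.566, 1.406, 0.175), RR gives ψ = 0.285, H_out = 12.127 kJ/mol
  T = 318.6 K: K = (2.436, 1.296, 0.162), RR gives ψ = 0.210, H_out = 8.617 kJ/mol
  T = 315.8 K: K = (2.371, 1.242, 0.156), RR gives ψ = 0.167, H_out = 6.661 kJ/mol
  T = 314.4 K: K = (2.339, 1.215, 0.153), RR gives ψ = 0.144, H_out = 5.636 kJ/mol
Linear interpolation between T = 314.4 (H_out = 5.636) and T = 315.8 (H_out = 6.661) on hF = 5.728 gives T ≈ 314.5 K, at which ψ = 0.15.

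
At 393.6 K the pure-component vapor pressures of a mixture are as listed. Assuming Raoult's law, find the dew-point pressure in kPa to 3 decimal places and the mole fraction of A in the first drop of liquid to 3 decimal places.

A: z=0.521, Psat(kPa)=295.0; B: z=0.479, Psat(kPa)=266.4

Pdew = 280.572 kPa, x_A = 0.496

At the dew point ψ → 1, so Σzᵢ/Kᵢ = 1 with Kᵢ = Pᵢˢᵃᵗ/P ⇒ 1/P = Σzᵢ/Pᵢˢᵃᵗ.
1/P = 0.521/295.0 + 0.479/266.4 = 0.003564 ⇒ P = 280.572 kPa
xᵢ = zᵢP/Pᵢˢᵃᵗ ⇒ x_A = 0.521·280.572/295.0 = 0.496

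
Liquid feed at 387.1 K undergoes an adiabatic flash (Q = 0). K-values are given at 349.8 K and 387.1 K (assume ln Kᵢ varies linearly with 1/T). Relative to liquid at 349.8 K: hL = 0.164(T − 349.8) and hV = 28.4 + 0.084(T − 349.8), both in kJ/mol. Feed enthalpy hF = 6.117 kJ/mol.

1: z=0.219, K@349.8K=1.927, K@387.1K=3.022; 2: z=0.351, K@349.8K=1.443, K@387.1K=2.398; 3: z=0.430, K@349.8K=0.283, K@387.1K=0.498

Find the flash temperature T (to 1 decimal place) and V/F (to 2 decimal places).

Adiabatic flash: solve Rachford–Rice at each trial T, then check hF = ψ·hV(T) + (1−ψ)·hL(T).
  T = 349.8 K: K = (1.927, 1.443, 0.283), RR gives ψ = 0.105, H_out = 2.992 kJ/mol
  T = 387.1 K: K = (3.022, 2.398, 0.498), RR gives ψ = 0.868, H_out = 28.172 kJ/mol
  T = 368.5 K: K = (2.442, 1.886, 0.381), RR gives ψ = 0.521, H_out = 17.095 kJ/mol
  T = 359.1 K: K = (2.175, 1.654, 0.329), RR gives ψ = 0.337, H_out = 10.840 kJ/mol
  T = 354.5 K: K = (2.050, 1.547, 0.306), RR gives ψ = 0.231, H_out = 7.254 kJ/mol
  T = 352.1 K: K = (1.987, 1.494, 0.294), RR gives ψ = 0.170, H_out = 5.169 kJ/mol
Linear interpolation between T = 352.1 (H_out = 5.169) and T = 354.5 (H_out = 7.254) on hF = 6.117 gives T ≈ 353.2 K, at which ψ = 0.20.

T = 353.2 K, V/F = 0.20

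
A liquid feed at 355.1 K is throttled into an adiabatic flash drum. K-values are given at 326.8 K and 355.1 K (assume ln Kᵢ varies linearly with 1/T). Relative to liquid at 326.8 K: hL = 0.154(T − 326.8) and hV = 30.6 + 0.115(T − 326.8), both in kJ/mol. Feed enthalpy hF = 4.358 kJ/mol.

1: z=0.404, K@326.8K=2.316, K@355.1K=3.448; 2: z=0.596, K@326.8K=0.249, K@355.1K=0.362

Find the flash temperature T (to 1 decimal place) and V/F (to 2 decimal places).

Adiabatic flash: solve Rachford–Rice at each trial T, then check hF = ψ·hV(T) + (1−ψ)·hL(T).
  T = 326.8 K: K = (2.316, 0.249), RR gives ψ = 0.085, H_out = 2.603 kJ/mol
  T = 355.1 K: K = (3.448, 0.362), RR gives ψ = 0.390, H_out = 15.855 kJ/mol
  T = 341.0 K: K = (2.851, 0.303), RR gives ψ = 0.258, H_out = 9.924 kJ/mol
  T = 333.9 K: K = (2.575, 0.275), RR gives ψ = 0.179, H_out = 6.523 kJ/mol
  T = 330.4 K: K = (2.445, 0.262), RR gives ψ = 0.135, H_out = 4.671 kJ/mol
  T = 328.6 K: K = (2.380, 0.255), RR gives ψ = 0.111, H_out = 3.661 kJ/mol
Linear interpolation between T = 328.6 (H_out = 3.661) and T = 330.4 (H_out = 4.671) on hF = 4.358 gives T ≈ 329.8 K, at which ψ = 0.13.

T = 329.8 K, V/F = 0.13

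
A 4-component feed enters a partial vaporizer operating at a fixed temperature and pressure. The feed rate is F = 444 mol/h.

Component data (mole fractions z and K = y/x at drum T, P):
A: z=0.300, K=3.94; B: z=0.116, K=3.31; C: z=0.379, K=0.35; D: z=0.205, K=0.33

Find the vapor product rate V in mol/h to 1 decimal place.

V = 186.7 mol/h

Material balance + equilibrium reduce to Σ zᵢ(Kᵢ−1)/(1+ψ(Kᵢ−1)) = 0.
g(0) = ΣzᵢKᵢ − 1 = 0.766 and g(1) = 1 − Σzᵢ/Kᵢ = -0.815, so a root lies in (0, 1).
Newton–Raphson from ψ = 0.5:
  ψ = 0.500: g = -0.0901, g' = -1.118 → ψ = 0.419
  ψ = 0.419: g = 0.0014, g' = -1.160 → ψ = 0.421
Converged at ψ = 0.421.
Then V = ψ·F = 0.4206·444 = 186.7 mol/h and L = F − V = 257.3 mol/h.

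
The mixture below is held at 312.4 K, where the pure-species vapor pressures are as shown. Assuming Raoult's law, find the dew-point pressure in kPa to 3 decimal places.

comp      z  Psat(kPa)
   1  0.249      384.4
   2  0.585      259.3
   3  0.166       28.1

At the dew point ψ → 1, so Σzᵢ/Kᵢ = 1 with Kᵢ = Pᵢˢᵃᵗ/P ⇒ 1/P = Σzᵢ/Pᵢˢᵃᵗ.
1/P = 0.249/384.4 + 0.585/259.3 + 0.166/28.1 = 0.008811 ⇒ P = 113.491 kPa

Pdew = 113.491 kPa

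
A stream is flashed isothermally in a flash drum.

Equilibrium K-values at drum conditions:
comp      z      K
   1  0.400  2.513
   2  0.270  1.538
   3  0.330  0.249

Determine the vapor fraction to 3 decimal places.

Newton iteration, ψ⁰ = 0.5:
  ψ = 0.500: g = 0.0622, g' = -0.823 → ψ = 0.576
  ψ = 0.576: g = -0.0021, g' = -0.885 → ψ = 0.573
Converged at ψ = 0.573.

ψ = 0.573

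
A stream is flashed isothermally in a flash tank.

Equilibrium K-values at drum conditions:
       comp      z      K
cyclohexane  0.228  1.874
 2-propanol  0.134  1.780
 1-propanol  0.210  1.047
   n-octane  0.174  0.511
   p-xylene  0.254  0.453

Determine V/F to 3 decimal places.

Rachford–Rice: g(V/F) = Σ zᵢ(Kᵢ−1)/(1+V/F(Kᵢ−1)) = 0.
Feasibility: ΣzᵢKᵢ = 1.090, Σzᵢ/Kᵢ = 1.299 — both > 1, two phases present.
Iterate (Newton) starting at V/F = 0.5:
  V/F = 0.500: g = -0.0804, g' = -0.344 → V/F = 0.266
  V/F = 0.266: g = -0.0025, g' = -0.330 → V/F = 0.259
Converged at V/F = 0.259.

V/F = 0.259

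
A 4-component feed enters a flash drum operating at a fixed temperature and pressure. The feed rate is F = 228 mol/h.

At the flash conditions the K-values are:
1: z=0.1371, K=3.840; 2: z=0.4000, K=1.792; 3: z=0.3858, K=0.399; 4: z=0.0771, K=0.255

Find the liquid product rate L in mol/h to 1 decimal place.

L = 125.3 mol/h

Material balance + equilibrium reduce to Σ zᵢ(Kᵢ−1)/(1+ψ(Kᵢ−1)) = 0.
Check two-phase: ΣzᵢKᵢ = 1.4169 > 1 and Σzᵢ/Kᵢ = 1.5282 > 1, so g(0) = 0.4169 > 0 and g(1) = -0.5282 < 0.
Newton–Raphson from ψ = 0.5:
  ψ = 0.5000: g = -0.03518, g' = -0.7110 → ψ = 0.4505
  ψ = 0.4505: g = -0.00011, g' = -0.7081 → ψ = 0.4504
Converged at ψ = 0.4504.
Then V = ψ·F = 0.4504·228 = 102.7 mol/h and L = F − V = 125.3 mol/h.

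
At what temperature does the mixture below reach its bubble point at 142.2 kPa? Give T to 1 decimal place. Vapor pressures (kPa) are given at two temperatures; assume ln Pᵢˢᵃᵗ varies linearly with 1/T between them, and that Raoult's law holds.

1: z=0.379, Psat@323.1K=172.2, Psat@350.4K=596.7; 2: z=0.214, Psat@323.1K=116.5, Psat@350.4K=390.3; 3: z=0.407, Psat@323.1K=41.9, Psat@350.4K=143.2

T = 329.0 K

Bubble-point temperature: ΣzᵢPᵢˢᵃᵗ(T) = P. Interpolate ln Pᵢˢᵃᵗ = aᵢ + bᵢ/T.
  T = 323.1 K: ΣzᵢPᵢˢᵃᵗ = 107.25 kPa
  T = 350.4 K: ΣzᵢPᵢˢᵃᵗ = 367.96 kPa
  T = 336.8 K: ΣzᵢPᵢˢᵃᵗ = 204.13 kPa
  T = 330.0 K: ΣzᵢPᵢˢᵃᵗ = 149.30 kPa
  T = 326.6 K: ΣzᵢPᵢˢᵃᵗ = 127.07 kPa
  T = 328.3 K: ΣzᵢPᵢˢᵃᵗ = 137.79 kPa
Interpolating between 328.3 K and 330.0 K gives T ≈ 329.0 K.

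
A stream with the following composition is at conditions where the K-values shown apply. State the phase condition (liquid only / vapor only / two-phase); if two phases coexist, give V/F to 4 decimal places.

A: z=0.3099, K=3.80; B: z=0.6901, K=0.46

ΣzᵢKᵢ = 1.4951; Σzᵢ/Kᵢ = 1.5818.
Both exceed 1, so a two-phase solution exists.
Binary case is linear: z₁(K₁−1)(1+ψ(K₂−1)) + z₂(K₂−1)(1+ψ(K₁−1)) = 0
⇒ ψ = [z₁(K₁−1)+z₂(K₂−1)] / [−(K₁−1)(K₂−1)] = 0.49507/1.51200 = 0.3274

two-phase, V/F = 0.3274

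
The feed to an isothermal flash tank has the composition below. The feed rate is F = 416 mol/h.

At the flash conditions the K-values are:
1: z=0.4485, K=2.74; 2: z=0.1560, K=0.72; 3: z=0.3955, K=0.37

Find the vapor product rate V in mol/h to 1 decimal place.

Material balance + equilibrium reduce to Σ zᵢ(Kᵢ−1)/(1+ψ(Kᵢ−1)) = 0.
Check two-phase: ΣzᵢKᵢ = 1.4875 > 1 and Σzᵢ/Kᵢ = 1.4493 > 1, so g(0) = 0.4875 > 0 and g(1) = -0.4493 < 0.
Newton–Raphson from ψ = 0.5:
  ψ = 0.5000: g = 0.00279, g' = -0.7394 → ψ = 0.5038
Converged at ψ = 0.5038.
Then V = ψ·F = 0.5038·416 = 209.6 mol/h and L = F − V = 206.4 mol/h.

V = 209.6 mol/h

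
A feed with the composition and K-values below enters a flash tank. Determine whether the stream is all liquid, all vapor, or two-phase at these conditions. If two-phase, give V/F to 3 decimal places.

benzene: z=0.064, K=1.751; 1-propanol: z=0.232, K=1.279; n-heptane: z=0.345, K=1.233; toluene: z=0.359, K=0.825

ΣzᵢKᵢ = 1.130; Σzᵢ/Kᵢ = 0.933.
Since Σzᵢ/Kᵢ < 1 the mixture is above its dew point — single vapor phase.

all vapor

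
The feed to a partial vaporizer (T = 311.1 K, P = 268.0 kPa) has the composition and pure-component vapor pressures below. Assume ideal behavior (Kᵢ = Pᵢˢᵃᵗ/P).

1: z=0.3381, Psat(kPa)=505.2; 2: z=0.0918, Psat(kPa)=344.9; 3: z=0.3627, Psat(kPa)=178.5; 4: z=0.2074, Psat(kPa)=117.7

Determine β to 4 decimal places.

Raoult's law: Kᵢ = Pᵢˢᵃᵗ/P = Pᵢˢᵃᵗ/268.0.
  K_1 = 505.2/268.0 = 1.885075, K_2 = 344.9/268.0 = 1.286940, K_3 = 178.5/268.0 = 0.666045, K_4 = 117.7/268.0 = 0.439179
Material balance + equilibrium reduce to Σ zᵢ(Kᵢ−1)/(1+β(Kᵢ−1)) = 0.
Feasibility: ΣzᵢKᵢ = 1.0881, Σzᵢ/Kᵢ = 1.2675 — both > 1, two phases present.
Iterate (Newton) starting at β = 0.52:
  β = 0.5200: g = -0.08293, g' = -0.3192 → β = 0.2602
  β = 0.2602: g = -0.00109, g' = -0.3195 → β = 0.2568
Converged at β = 0.2568.

β = 0.2568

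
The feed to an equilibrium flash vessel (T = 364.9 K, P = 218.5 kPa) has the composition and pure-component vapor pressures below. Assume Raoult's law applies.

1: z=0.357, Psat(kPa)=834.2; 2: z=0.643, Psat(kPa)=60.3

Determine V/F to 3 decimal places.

V/F = 0.265

Raoult's law: Kᵢ = Pᵢˢᵃᵗ/P = Pᵢˢᵃᵗ/218.5.
  K_1 = 834.2/218.5 = 3.81785, K_2 = 60.3/218.5 = 0.27597
Material balance + equilibrium reduce to Σ zᵢ(Kᵢ−1)/(1+V/F(Kᵢ−1)) = 0.
g(0) = ΣzᵢKᵢ − 1 = 0.540 and g(1) = 1 − Σzᵢ/Kᵢ = -1.423, so a root lies in (0, 1).
Newton–Raphson from V/F = 0.37:
  V/F = 0.370: g = -0.1434, g' = -1.308 → V/F = 0.260
  V/F = 0.260: g = 0.0065, g' = -1.455 → V/F = 0.265
Converged at V/F = 0.265.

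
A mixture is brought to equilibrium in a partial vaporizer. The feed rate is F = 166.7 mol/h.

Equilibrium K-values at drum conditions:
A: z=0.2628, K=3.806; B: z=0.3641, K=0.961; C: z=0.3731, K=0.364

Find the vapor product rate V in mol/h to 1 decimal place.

Rachford–Rice: g(V/F) = Σ zᵢ(Kᵢ−1)/(1+V/F(Kᵢ−1)) = 0.
Check two-phase: ΣzᵢKᵢ = 1.4859 > 1 and Σzᵢ/Kᵢ = 1.4729 > 1, so g(0) = 0.4859 > 0 and g(1) = -0.4729 < 0.
Newton iteration, V/F⁰ = 0.5:
  V/F = 0.5000: g = -0.05554, g' = -0.6834 → V/F = 0.4187
  V/F = 0.4187: g = 0.00120, g' = -0.7184 → V/F = 0.4204
Converged at V/F = 0.4204.
Then V = V/F·F = 0.4204·166.7 = 70.1 mol/h and L = F − V = 96.6 mol/h.

V = 70.1 mol/h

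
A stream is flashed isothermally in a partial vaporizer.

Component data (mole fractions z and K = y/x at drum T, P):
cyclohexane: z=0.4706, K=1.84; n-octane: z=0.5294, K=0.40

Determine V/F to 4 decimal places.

V/F = 0.1541

Rachford–Rice: g(V/F) = Σ zᵢ(Kᵢ−1)/(1+V/F(Kᵢ−1)) = 0.
Feasibility: ΣzᵢKᵢ = 1.0777, Σzᵢ/Kᵢ = 1.5793 — both > 1, two phases present.
Binary case is linear: z₁(K₁−1)(1+V/F(K₂−1)) + z₂(K₂−1)(1+V/F(K₁−1)) = 0
⇒ V/F = [z₁(K₁−1)+z₂(K₂−1)] / [−(K₁−1)(K₂−1)] = 0.07766/0.50400 = 0.1541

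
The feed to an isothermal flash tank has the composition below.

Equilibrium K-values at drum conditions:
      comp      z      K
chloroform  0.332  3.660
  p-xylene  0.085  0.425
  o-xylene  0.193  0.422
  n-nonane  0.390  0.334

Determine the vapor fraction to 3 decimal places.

Rachford–Rice: g(ψ) = Σ zᵢ(Kᵢ−1)/(1+ψ(Kᵢ−1)) = 0.
g(0) = ΣzᵢKᵢ − 1 = 0.463 and g(1) = 1 − Σzᵢ/Kᵢ = -0.916, so a root lies in (0, 1).
Iterate (Newton) starting at ψ = 0.5:
  ψ = 0.500: g = -0.2359, g' = -1.004 → ψ = 0.265
  ψ = 0.265: g = 0.0130, g' = -1.192 → ψ = 0.276
Converged at ψ = 0.276.

ψ = 0.276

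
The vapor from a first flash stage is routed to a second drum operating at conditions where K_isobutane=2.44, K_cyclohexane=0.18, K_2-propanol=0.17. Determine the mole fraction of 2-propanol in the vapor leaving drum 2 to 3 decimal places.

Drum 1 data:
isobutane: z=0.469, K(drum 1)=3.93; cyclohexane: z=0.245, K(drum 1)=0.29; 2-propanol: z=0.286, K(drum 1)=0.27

Drum 1:
Newton–Raphson from ψ₁ = 0.5:
  ψ₁ = 0.500: g = -0.0410, g' = -1.337 → ψ₁ = 0.469
Converged at ψ₁ = 0.469.
Drum-1 compositions:
  isobutane: x = 0.197, y = 0.776
  cyclohexane: x = 0.367, y = 0.107
  2-propanol: x = 0.435, y = 0.117
Drum-2 feed = drum-1 vapor: z₂ = (0.7760, 0.1066, 0.1175).
Drum 2:
Rachford–Rice: g(ψ₂) = Σ zᵢ(Kᵢ−1)/(1+ψ₂(Kᵢ−1)) = 0.
Check two-phase: ΣzᵢKᵢ = 1.932 > 1 and Σzᵢ/Kᵢ = 1.601 > 1, so g(0) = 0.932 > 0 and g(1) = -0.601 < 0.
Iterate (Newton) starting at ψ₂ = 0.5:
  ψ₂ = 0.500: g = 0.3349, g' = -0.986 → ψ₂ = 0.840
  ψ₂ = 0.840: g = -0.0962, g' = -1.948 → ψ₂ = 0.790
  ψ₂ = 0.790: g = -0.0088, g' = -1.613 → ψ₂ = 0.785
Converged at ψ₂ = 0.785.
  isobutane: x = 0.364, y = 0.889
  cyclohexane: x = 0.299, y = 0.054
  2-propanol: x = 0.337, y = 0.057

y_2-propanol (drum 2) = 0.057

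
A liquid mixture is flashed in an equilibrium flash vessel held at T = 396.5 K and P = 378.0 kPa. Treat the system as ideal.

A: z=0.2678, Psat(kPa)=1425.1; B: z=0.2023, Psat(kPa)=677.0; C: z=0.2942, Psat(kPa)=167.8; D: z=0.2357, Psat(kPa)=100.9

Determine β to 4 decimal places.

β = 0.4199

Raoult's law: Kᵢ = Pᵢˢᵃᵗ/P = Pᵢˢᵃᵗ/378.0.
  K_A = 1425.1/378.0 = 3.770106, K_B = 677.0/378.0 = 1.791005, K_C = 167.8/378.0 = 0.443915, K_D = 100.9/378.0 = 0.266931
Let β = V/F and solve Σ zᵢ(Kᵢ−1)/(1+β(Kᵢ−1)) = 0.
Check two-phase: ΣzᵢKᵢ = 1.5655 > 1 and Σzᵢ/Kᵢ = 1.7297 > 1, so g(0) = 0.5655 > 0 and g(1) = -0.7297 < 0.
Newton–Raphson from β = 0.63:
  β = 0.6300: g = -0.19585, g' = -0.9820 → β = 0.4305
  β = 0.4305: g = -0.00988, g' = -0.9256 → β = 0.4199
Converged at β = 0.4199.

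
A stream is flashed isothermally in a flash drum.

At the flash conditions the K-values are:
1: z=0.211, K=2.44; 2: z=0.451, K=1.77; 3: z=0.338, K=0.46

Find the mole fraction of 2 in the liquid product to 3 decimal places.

x_2 = 0.270

Material balance + equilibrium reduce to Σ zᵢ(Kᵢ−1)/(1+V/F(Kᵢ−1)) = 0.
Feasibility: ΣzᵢKᵢ = 1.469, Σzᵢ/Kᵢ = 1.076 — both > 1, two phases present.
Iterate (Newton) starting at V/F = 0.5:
  V/F = 0.500: g = 0.1774, g' = -0.472 → V/F = 0.876
  V/F = 0.876: g = -0.0044, g' = -0.536 → V/F = 0.867
Converged at V/F = 0.867.
Compositions from xᵢ = zᵢ/(1+V/F(Kᵢ−1)), yᵢ = Kᵢxᵢ:
  1: x = 0.094, y = 0.229
  2: x = 0.270, y = 0.479
  3: x = 0.636, y = 0.292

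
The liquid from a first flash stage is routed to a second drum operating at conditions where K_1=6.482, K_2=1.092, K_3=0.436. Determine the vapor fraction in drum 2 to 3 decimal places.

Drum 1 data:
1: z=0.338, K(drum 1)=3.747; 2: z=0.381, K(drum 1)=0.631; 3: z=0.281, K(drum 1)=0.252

Drum 1:
Newton–Raphson from ψ₁ = 0.35:
  ψ₁ = 0.350: g = 0.0272, g' = -1.020 → ψ₁ = 0.377
Converged at ψ₁ = 0.377.
Drum-1 compositions:
  1: x = 0.166, y = 0.622
  2: x = 0.443, y = 0.279
  3: x = 0.391, y = 0.099
Drum-2 feed = drum-1 liquid: z₂ = (0.1660, 0.4426, 0.3914).
Drum 2:
Iterate (Newton) starting at ψ₂ = 0.39:
  ψ₂ = 0.390: g = 0.0464, g' = -0.715 → ψ₂ = 0.455
  ψ₂ = 0.455: g = 0.0027, g' = -0.638 → ψ₂ = 0.459
Converged at ψ₂ = 0.459.
  1: x = 0.047, y = 0.306
  2: x = 0.425, y = 0.464
  3: x = 0.528, y = 0.230

V/F (drum 2) = 0.459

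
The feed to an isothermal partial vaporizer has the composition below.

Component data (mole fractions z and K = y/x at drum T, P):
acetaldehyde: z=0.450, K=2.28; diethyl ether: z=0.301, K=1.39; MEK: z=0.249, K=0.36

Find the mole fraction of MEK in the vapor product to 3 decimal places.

y_MEK = 0.203

Rachford–Rice: g(ψ) = Σ zᵢ(Kᵢ−1)/(1+ψ(Kᵢ−1)) = 0.
Check two-phase: ΣzᵢKᵢ = 1.534 > 1 and Σzᵢ/Kᵢ = 1.106 > 1, so g(0) = 0.534 > 0 and g(1) = -0.106 < 0.
Iterate (Newton) starting at ψ = 0.5:
  ψ = 0.500: g = 0.2151, g' = -0.527 → ψ = 0.908
  ψ = 0.908: g = -0.0276, g' = -0.764 → ψ = 0.872
  ψ = 0.872: g = -0.0010, g' = -0.713 → ψ = 0.871
Converged at ψ = 0.871.
Compositions from xᵢ = zᵢ/(1+ψ(Kᵢ−1)), yᵢ = Kᵢxᵢ:
  acetaldehyde: x = 0.213, y = 0.485
  diethyl ether: x = 0.225, y = 0.312
  MEK: x = 0.563, y = 0.203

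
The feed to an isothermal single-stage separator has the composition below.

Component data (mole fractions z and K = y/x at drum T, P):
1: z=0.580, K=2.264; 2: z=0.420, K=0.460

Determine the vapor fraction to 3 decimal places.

ψ = 0.742

Rachford–Rice: g(ψ) = Σ zᵢ(Kᵢ−1)/(1+ψ(Kᵢ−1)) = 0.
Feasibility: ΣzᵢKᵢ = 1.506, Σzᵢ/Kᵢ = 1.169 — both > 1, two phases present.
Binary case is linear: z₁(K₁−1)(1+ψ(K₂−1)) + z₂(K₂−1)(1+ψ(K₁−1)) = 0
⇒ ψ = [z₁(K₁−1)+z₂(K₂−1)] / [−(K₁−1)(K₂−1)] = 0.5063/0.6826 = 0.742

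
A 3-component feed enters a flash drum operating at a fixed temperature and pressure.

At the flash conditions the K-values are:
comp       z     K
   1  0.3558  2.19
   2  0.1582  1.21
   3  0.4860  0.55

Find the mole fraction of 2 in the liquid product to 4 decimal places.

x_2 = 0.1422

Rachford–Rice: g(V/F) = Σ zᵢ(Kᵢ−1)/(1+V/F(Kᵢ−1)) = 0.
Feasibility: ΣzᵢKᵢ = 1.2379, Σzᵢ/Kᵢ = 1.1768 — both > 1, two phases present.
Iterate (Newton) starting at V/F = 0.5:
  V/F = 0.5000: g = 0.01333, g' = -0.3676 → V/F = 0.5363
  V/F = 0.5363: g = 0.00006, g' = -0.3644 → V/F = 0.5364
Converged at V/F = 0.5364.
Compositions from xᵢ = zᵢ/(1+V/F(Kᵢ−1)), yᵢ = Kᵢxᵢ:
  1: x = 0.2172, y = 0.4756
  2: x = 0.1422, y = 0.1720
  3: x = 0.6406, y = 0.3524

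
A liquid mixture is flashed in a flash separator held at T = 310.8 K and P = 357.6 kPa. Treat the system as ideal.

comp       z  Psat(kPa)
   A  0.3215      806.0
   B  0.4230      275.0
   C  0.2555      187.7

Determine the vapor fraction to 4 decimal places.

ψ = 0.4326

Raoult's law: Kᵢ = Pᵢˢᵃᵗ/P = Pᵢˢᵃᵗ/357.6.
  K_A = 806.0/357.6 = 2.253915, K_B = 275.0/357.6 = 0.769016, K_C = 187.7/357.6 = 0.524888
Material balance + equilibrium reduce to Σ zᵢ(Kᵢ−1)/(1+ψ(Kᵢ−1)) = 0.
Feasibility: ΣzᵢKᵢ = 1.1840, Σzᵢ/Kᵢ = 1.1795 — both > 1, two phases present.
Iterate (Newton) starting at ψ = 0.54:
  ψ = 0.5400: g = -0.03454, g' = -0.3135 → ψ = 0.4298
  ψ = 0.4298: g = 0.00093, g' = -0.3323 → ψ = 0.4326
Converged at ψ = 0.4326.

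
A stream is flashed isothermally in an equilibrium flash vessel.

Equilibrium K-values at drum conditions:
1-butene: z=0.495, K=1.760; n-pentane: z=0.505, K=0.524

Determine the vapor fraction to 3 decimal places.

Material balance + equilibrium reduce to Σ zᵢ(Kᵢ−1)/(1+ψ(Kᵢ−1)) = 0.
g(0) = ΣzᵢKᵢ − 1 = 0.136 and g(1) = 1 − Σzᵢ/Kᵢ = -0.245, so a root lies in (0, 1).
Binary case is linear: z₁(K₁−1)(1+ψ(K₂−1)) + z₂(K₂−1)(1+ψ(K₁−1)) = 0
⇒ ψ = [z₁(K₁−1)+z₂(K₂−1)] / [−(K₁−1)(K₂−1)] = 0.1358/0.3618 = 0.375

ψ = 0.375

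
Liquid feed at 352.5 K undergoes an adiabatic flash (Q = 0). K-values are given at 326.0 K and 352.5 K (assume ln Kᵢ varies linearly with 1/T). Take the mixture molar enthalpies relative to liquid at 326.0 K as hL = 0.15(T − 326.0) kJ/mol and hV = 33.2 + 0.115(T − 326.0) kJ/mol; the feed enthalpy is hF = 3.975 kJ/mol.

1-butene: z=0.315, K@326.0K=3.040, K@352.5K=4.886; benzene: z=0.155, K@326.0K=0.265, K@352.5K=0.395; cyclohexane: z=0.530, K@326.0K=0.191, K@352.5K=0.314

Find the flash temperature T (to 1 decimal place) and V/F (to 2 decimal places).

Adiabatic flash: solve Rachford–Rice at each trial T, then check hF = ψ·hV(T) + (1−ψ)·hL(T).
  T = 326.0 K: K = (3.040, 0.265, 0.191), RR gives ψ = 0.062, H_out = 2.051 kJ/mol
  T = 352.5 K: K = (4.886, 0.395, 0.314), RR gives ψ = 0.295, H_out = 13.503 kJ/mol
  T = 339.2 K: K = (3.886, 0.326, 0.247), RR gives ψ = 0.191, H_out = 8.234 kJ/mol
  T = 332.6 K: K = (3.446, 0.294, 0.218), RR gives ψ = 0.132, H_out = 5.331 kJ/mol
  T = 329.3 K: K = (3.239, 0.279, 0.204), RR gives ψ = 0.098, H_out = 3.750 kJ/mol
  T = 331.0 K: K = (3.344, 0.287, 0.211), RR gives ψ = 0.116, H_out = 4.577 kJ/mol
Linear interpolation between T = 329.3 (H_out = 3.750) and T = 331.0 (H_out = 4.577) on hF = 3.975 gives T ≈ 329.8 K, at which ψ = 0.10.

T = 329.8 K, V/F = 0.10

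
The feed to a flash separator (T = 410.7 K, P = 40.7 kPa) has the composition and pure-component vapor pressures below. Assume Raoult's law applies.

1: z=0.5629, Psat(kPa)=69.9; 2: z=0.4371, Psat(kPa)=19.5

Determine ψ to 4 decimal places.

ψ = 0.4714

Raoult's law: Kᵢ = Pᵢˢᵃᵗ/P = Pᵢˢᵃᵗ/40.7.
  K_1 = 69.9/40.7 = 1.717445, K_2 = 19.5/40.7 = 0.479115
Rachford–Rice: g(ψ) = Σ zᵢ(Kᵢ−1)/(1+ψ(Kᵢ−1)) = 0.
g(0) = ΣzᵢKᵢ − 1 = 0.1762 and g(1) = 1 − Σzᵢ/Kᵢ = -0.2401, so a root lies in (0, 1).
Binary case is linear: z₁(K₁−1)(1+ψ(K₂−1)) + z₂(K₂−1)(1+ψ(K₁−1)) = 0
⇒ ψ = [z₁(K₁−1)+z₂(K₂−1)] / [−(K₁−1)(K₂−1)] = 0.17617/0.37371 = 0.4714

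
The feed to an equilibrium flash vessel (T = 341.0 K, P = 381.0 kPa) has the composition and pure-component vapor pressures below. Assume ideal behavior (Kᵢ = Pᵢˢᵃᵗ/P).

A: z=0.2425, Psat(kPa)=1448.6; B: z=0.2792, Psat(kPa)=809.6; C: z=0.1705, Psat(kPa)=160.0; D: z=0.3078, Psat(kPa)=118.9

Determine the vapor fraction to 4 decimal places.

ψ = 0.5237

Raoult's law: Kᵢ = Pᵢˢᵃᵗ/P = Pᵢˢᵃᵗ/381.0.
  K_A = 1448.6/381.0 = 3.802100, K_B = 809.6/381.0 = 2.124934, K_C = 160.0/381.0 = 0.419948, K_D = 118.9/381.0 = 0.312073
Material balance + equilibrium reduce to Σ zᵢ(Kᵢ−1)/(1+ψ(Kᵢ−1)) = 0.
g(0) = ΣzᵢKᵢ − 1 = 0.6829 and g(1) = 1 − Σzᵢ/Kᵢ = -0.5875, so a root lies in (0, 1).
Newton–Raphson from ψ = 0.69:
  ψ = 0.6900: g = -0.15949, g' = -1.0206 → ψ = 0.5337
  ψ = 0.5337: g = -0.00930, g' = -0.9278 → ψ = 0.5237
Converged at ψ = 0.5237.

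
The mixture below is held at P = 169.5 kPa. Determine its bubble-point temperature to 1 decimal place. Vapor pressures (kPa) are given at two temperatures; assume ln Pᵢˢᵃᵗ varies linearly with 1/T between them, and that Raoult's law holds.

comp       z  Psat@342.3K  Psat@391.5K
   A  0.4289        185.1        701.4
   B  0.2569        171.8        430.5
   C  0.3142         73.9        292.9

Bubble-point temperature: ΣzᵢPᵢˢᵃᵗ(T) = P. Interpolate ln Pᵢˢᵃᵗ = aᵢ + bᵢ/T.
  T = 342.3 K: ΣzᵢPᵢˢᵃᵗ = 146.74 kPa
  T = 391.5 K: ΣzᵢPᵢˢᵃᵗ = 503.46 kPa
  T = 366.9 K: ΣzᵢPᵢˢᵃᵗ = 282.06 kPa
  T = 354.6 K: ΣzᵢPᵢˢᵃᵗ = 205.50 kPa
  T = 348.5 K: ΣzᵢPᵢˢᵃᵗ = 174.35 kPa
  T = 345.4 K: ΣzᵢPᵢˢᵃᵗ = 160.06 kPa
  T = 346.9 K: ΣzᵢPᵢˢᵃᵗ = 166.85 kPa
Interpolating between 346.9 K and 348.5 K gives T ≈ 347.5 K.

T = 347.5 K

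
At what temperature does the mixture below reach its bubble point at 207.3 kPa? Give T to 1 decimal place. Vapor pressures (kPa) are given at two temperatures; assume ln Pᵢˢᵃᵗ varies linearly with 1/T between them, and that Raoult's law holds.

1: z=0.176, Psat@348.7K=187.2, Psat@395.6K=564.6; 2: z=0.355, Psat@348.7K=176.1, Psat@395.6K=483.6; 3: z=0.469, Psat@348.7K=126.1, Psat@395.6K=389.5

Bubble-point temperature: ΣzᵢPᵢˢᵃᵗ(T) = P. Interpolate ln Pᵢˢᵃᵗ = aᵢ + bᵢ/T.
  T = 348.7 K: ΣzᵢPᵢˢᵃᵗ = 154.60 kPa
  T = 395.6 K: ΣzᵢPᵢˢᵃᵗ = 453.72 kPa
  T = 372.1 K: ΣzᵢPᵢˢᵃᵗ = 273.58 kPa
  T = 360.4 K: ΣzᵢPᵢˢᵃᵗ = 207.55 kPa
  T = 354.5 K: ΣzᵢPᵢˢᵃᵗ = 179.34 kPa
  T = 357.4 K: ΣzᵢPᵢˢᵃᵗ = 192.81 kPa
  T = 358.9 K: ΣzᵢPᵢˢᵃᵗ = 200.07 kPa
Interpolating between 358.9 K and 360.4 K gives T ≈ 360.3 K.

T = 360.3 K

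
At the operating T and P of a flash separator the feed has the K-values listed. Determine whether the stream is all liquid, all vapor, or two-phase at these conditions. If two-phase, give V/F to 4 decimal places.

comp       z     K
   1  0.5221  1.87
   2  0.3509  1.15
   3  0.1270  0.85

all vapor

ΣzᵢKᵢ = 1.4878; Σzᵢ/Kᵢ = 0.7337.
Since Σzᵢ/Kᵢ < 1 the mixture is above its dew point — single vapor phase.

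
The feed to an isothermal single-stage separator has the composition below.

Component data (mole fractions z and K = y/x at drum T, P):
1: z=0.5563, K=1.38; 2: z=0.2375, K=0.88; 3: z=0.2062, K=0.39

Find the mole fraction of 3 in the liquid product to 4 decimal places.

Material balance + equilibrium reduce to Σ zᵢ(Kᵢ−1)/(1+β(Kᵢ−1)) = 0.
Check two-phase: ΣzᵢKᵢ = 1.0571 > 1 and Σzᵢ/Kᵢ = 1.2017 > 1, so g(0) = 0.0571 > 0 and g(1) = -0.2017 < 0.
Iterate (Newton) starting at β = 0.66:
  β = 0.6600: g = -0.07249, g' = -0.2704 → β = 0.3919
  β = 0.3919: g = -0.01121, g' = -0.1971 → β = 0.3350
  β = 0.3350: g = -0.00026, g' = -0.1881 → β = 0.3336
Converged at β = 0.3336.
Compositions from xᵢ = zᵢ/(1+β(Kᵢ−1)), yᵢ = Kᵢxᵢ:
  1: x = 0.4937, y = 0.6813
  2: x = 0.2474, y = 0.2177
  3: x = 0.2589, y = 0.1010

x_3 = 0.2589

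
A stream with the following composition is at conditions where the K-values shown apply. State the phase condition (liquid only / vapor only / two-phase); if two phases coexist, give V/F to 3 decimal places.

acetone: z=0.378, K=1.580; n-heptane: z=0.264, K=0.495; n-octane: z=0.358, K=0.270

liquid only

ΣzᵢKᵢ = 0.825; Σzᵢ/Kᵢ = 2.098.
Since ΣzᵢKᵢ < 1 the mixture is below its bubble point — single liquid phase.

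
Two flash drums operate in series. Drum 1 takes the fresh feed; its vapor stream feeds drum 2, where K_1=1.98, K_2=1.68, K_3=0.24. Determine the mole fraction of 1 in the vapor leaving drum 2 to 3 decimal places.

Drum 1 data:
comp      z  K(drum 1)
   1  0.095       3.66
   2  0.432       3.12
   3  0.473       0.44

y_1 (drum 2) = 0.172

Drum 1:
Iterate (Newton) starting at ψ₁ = 0.51:
  ψ₁ = 0.510: g = 0.1765, g' = -0.860 → ψ₁ = 0.715
  ψ₁ = 0.715: g = 0.0091, g' = -0.799 → ψ₁ = 0.727
Converged at ψ₁ = 0.727.
Drum-1 compositions:
  1: x = 0.032, y = 0.119
  2: x = 0.170, y = 0.531
  3: x = 0.798, y = 0.351
Drum-2 feed = drum-1 vapor: z₂ = (0.1185, 0.5305, 0.3509).
Drum 2:
Let ψ₂ = V/F and solve Σ zᵢ(Kᵢ−1)/(1+ψ₂(Kᵢ−1)) = 0.
Check two-phase: ΣzᵢKᵢ = 1.210 > 1 and Σzᵢ/Kᵢ = 1.838 > 1, so g(0) = 0.210 > 0 and g(1) = -0.838 < 0.
Iterate (Newton) starting at ψ₂ = 0.32:
  ψ₂ = 0.320: g = 0.0323, g' = -0.585 → ψ₂ = 0.375
  ψ₂ = 0.375: g = -0.0007, g' = -0.613 → ψ₂ = 0.374
Converged at ψ₂ = 0.374.
  1: x = 0.087, y = 0.172
  2: x = 0.423, y = 0.711
  3: x = 0.490, y = 0.118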